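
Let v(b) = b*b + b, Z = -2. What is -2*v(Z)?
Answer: -4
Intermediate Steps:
v(b) = b + b² (v(b) = b² + b = b + b²)
-2*v(Z) = -(-4)*(1 - 2) = -(-4)*(-1) = -2*2 = -4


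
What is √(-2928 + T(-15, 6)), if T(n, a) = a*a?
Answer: 2*I*√723 ≈ 53.777*I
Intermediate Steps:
T(n, a) = a²
√(-2928 + T(-15, 6)) = √(-2928 + 6²) = √(-2928 + 36) = √(-2892) = 2*I*√723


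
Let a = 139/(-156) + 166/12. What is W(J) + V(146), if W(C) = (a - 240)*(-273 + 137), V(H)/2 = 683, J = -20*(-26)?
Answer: 419196/13 ≈ 32246.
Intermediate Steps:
a = 673/52 (a = 139*(-1/156) + 166*(1/12) = -139/156 + 83/6 = 673/52 ≈ 12.942)
J = 520
V(H) = 1366 (V(H) = 2*683 = 1366)
W(C) = 401438/13 (W(C) = (673/52 - 240)*(-273 + 137) = -11807/52*(-136) = 401438/13)
W(J) + V(146) = 401438/13 + 1366 = 419196/13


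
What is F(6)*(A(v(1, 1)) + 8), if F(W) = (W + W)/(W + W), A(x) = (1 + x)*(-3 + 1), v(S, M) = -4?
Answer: 14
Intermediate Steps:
A(x) = -2 - 2*x (A(x) = (1 + x)*(-2) = -2 - 2*x)
F(W) = 1 (F(W) = (2*W)/((2*W)) = (2*W)*(1/(2*W)) = 1)
F(6)*(A(v(1, 1)) + 8) = 1*((-2 - 2*(-4)) + 8) = 1*((-2 + 8) + 8) = 1*(6 + 8) = 1*14 = 14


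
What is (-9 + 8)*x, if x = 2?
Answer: -2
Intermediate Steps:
(-9 + 8)*x = (-9 + 8)*2 = -1*2 = -2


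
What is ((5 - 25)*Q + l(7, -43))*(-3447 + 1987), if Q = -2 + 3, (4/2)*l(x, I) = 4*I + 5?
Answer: 151110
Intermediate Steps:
l(x, I) = 5/2 + 2*I (l(x, I) = (4*I + 5)/2 = (5 + 4*I)/2 = 5/2 + 2*I)
Q = 1
((5 - 25)*Q + l(7, -43))*(-3447 + 1987) = ((5 - 25)*1 + (5/2 + 2*(-43)))*(-3447 + 1987) = (-20*1 + (5/2 - 86))*(-1460) = (-20 - 167/2)*(-1460) = -207/2*(-1460) = 151110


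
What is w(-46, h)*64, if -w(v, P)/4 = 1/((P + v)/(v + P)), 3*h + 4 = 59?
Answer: -256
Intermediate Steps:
h = 55/3 (h = -4/3 + (⅓)*59 = -4/3 + 59/3 = 55/3 ≈ 18.333)
w(v, P) = -4 (w(v, P) = -4*(v + P)/(P + v) = -4/((P + v)/(P + v)) = -4/1 = -4*1 = -4)
w(-46, h)*64 = -4*64 = -256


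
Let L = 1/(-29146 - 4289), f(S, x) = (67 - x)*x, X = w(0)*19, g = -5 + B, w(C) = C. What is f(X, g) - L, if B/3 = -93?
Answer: -3332934539/33435 ≈ -99684.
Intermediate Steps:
B = -279 (B = 3*(-93) = -279)
g = -284 (g = -5 - 279 = -284)
X = 0 (X = 0*19 = 0)
f(S, x) = x*(67 - x)
L = -1/33435 (L = 1/(-33435) = -1/33435 ≈ -2.9909e-5)
f(X, g) - L = -284*(67 - 1*(-284)) - 1*(-1/33435) = -284*(67 + 284) + 1/33435 = -284*351 + 1/33435 = -99684 + 1/33435 = -3332934539/33435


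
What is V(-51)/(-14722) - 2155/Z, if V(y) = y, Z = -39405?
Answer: 396889/6824946 ≈ 0.058153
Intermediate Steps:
V(-51)/(-14722) - 2155/Z = -51/(-14722) - 2155/(-39405) = -51*(-1/14722) - 2155*(-1/39405) = 3/866 + 431/7881 = 396889/6824946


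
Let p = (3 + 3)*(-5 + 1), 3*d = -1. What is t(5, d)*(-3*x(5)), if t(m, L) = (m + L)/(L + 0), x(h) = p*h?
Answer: -5040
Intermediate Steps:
d = -1/3 (d = (1/3)*(-1) = -1/3 ≈ -0.33333)
p = -24 (p = 6*(-4) = -24)
x(h) = -24*h
t(m, L) = (L + m)/L
t(5, d)*(-3*x(5)) = ((-1/3 + 5)/(-1/3))*(-(-72)*5) = (-3*14/3)*(-3*(-120)) = -14*360 = -5040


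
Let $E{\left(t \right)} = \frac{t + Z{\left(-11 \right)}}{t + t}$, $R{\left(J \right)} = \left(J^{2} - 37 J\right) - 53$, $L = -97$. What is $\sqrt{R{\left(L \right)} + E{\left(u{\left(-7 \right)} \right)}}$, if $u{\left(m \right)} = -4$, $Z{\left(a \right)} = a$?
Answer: $\frac{5 \sqrt{8286}}{4} \approx 113.78$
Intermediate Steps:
$R{\left(J \right)} = -53 + J^{2} - 37 J$
$E{\left(t \right)} = \frac{-11 + t}{2 t}$ ($E{\left(t \right)} = \frac{t - 11}{t + t} = \frac{-11 + t}{2 t}$)
$\sqrt{R{\left(L \right)} + E{\left(u{\left(-7 \right)} \right)}} = \sqrt{\left(-53 + \left(-97\right)^{2} - -3589\right) + \frac{-11 - 4}{2 \left(-4\right)}} = \sqrt{\left(-53 + 9409 + 3589\right) + \frac{1}{2} \left(- \frac{1}{4}\right) \left(-15\right)} = \sqrt{12945 + \frac{15}{8}} = \sqrt{\frac{103575}{8}} = \frac{5 \sqrt{8286}}{4}$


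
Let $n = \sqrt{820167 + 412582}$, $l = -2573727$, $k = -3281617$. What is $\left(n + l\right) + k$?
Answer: $-5855344 + \sqrt{1232749} \approx -5.8542 \cdot 10^{6}$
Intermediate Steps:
$n = \sqrt{1232749} \approx 1110.3$
$\left(n + l\right) + k = \left(\sqrt{1232749} - 2573727\right) - 3281617 = \left(-2573727 + \sqrt{1232749}\right) - 3281617 = -5855344 + \sqrt{1232749}$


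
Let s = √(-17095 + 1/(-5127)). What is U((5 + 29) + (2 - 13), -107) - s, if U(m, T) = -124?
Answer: -124 - I*√449361380382/5127 ≈ -124.0 - 130.75*I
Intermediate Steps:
s = I*√449361380382/5127 (s = √(-17095 - 1/5127) = √(-87646066/5127) = I*√449361380382/5127 ≈ 130.75*I)
U((5 + 29) + (2 - 13), -107) - s = -124 - I*√449361380382/5127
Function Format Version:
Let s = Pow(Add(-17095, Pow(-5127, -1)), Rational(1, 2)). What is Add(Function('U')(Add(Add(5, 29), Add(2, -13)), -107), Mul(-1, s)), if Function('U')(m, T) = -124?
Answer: Add(-124, Mul(Rational(-1, 5127), I, Pow(449361380382, Rational(1, 2)))) ≈ Add(-124.00, Mul(-130.75, I))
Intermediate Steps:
s = Mul(Rational(1, 5127), I, Pow(449361380382, Rational(1, 2))) (s = Pow(Add(-17095, Rational(-1, 5127)), Rational(1, 2)) = Pow(Rational(-87646066, 5127), Rational(1, 2)) = Mul(Rational(1, 5127), I, Pow(449361380382, Rational(1, 2))) ≈ Mul(130.75, I))
Add(Function('U')(Add(Add(5, 29), Add(2, -13)), -107), Mul(-1, s)) = Add(-124, Mul(-1, Mul(Rational(1, 5127), I, Pow(449361380382, Rational(1, 2))))) = Add(-124, Mul(Rational(-1, 5127), I, Pow(449361380382, Rational(1, 2))))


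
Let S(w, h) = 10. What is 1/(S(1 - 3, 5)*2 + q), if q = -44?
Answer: -1/24 ≈ -0.041667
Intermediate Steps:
1/(S(1 - 3, 5)*2 + q) = 1/(10*2 - 44) = 1/(20 - 44) = 1/(-24) = -1/24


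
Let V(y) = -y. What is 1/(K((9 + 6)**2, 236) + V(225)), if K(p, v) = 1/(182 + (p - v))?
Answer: -171/38474 ≈ -0.0044446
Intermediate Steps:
K(p, v) = 1/(182 + p - v)
1/(K((9 + 6)**2, 236) + V(225)) = 1/(1/(182 + (9 + 6)**2 - 1*236) - 1*225) = 1/(1/(182 + 15**2 - 236) - 225) = 1/(1/(182 + 225 - 236) - 225) = 1/(1/171 - 225) = 1/(-38474/171) = -171/38474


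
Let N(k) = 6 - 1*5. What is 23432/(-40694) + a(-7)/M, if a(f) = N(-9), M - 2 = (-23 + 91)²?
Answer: -54177869/94125222 ≈ -0.57559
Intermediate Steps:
N(k) = 1 (N(k) = 6 - 5 = 1)
M = 4626 (M = 2 + (-23 + 91)² = 2 + 68² = 2 + 4624 = 4626)
a(f) = 1
23432/(-40694) + a(-7)/M = 23432/(-40694) + 1/4626 = 23432*(-1/40694) + 1*(1/4626) = -11716/20347 + 1/4626 = -54177869/94125222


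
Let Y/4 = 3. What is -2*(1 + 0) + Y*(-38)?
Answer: -458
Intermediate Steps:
Y = 12 (Y = 4*3 = 12)
-2*(1 + 0) + Y*(-38) = -2*(1 + 0) + 12*(-38) = -2 - 456 = -458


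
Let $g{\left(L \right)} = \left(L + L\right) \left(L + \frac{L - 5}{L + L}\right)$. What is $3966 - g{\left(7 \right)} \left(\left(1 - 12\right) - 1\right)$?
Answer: $5166$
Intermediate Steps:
$g{\left(L \right)} = 2 L \left(L + \frac{-5 + L}{2 L}\right)$
$3966 - g{\left(7 \right)} \left(\left(1 - 12\right) - 1\right) = 3966 - \left(-5 + 7 + 2 \cdot 7^{2}\right) \left(\left(1 - 12\right) - 1\right) = 3966 - \left(-5 + 7 + 2 \cdot 49\right) \left(\left(1 - 12\right) - 1\right) = 3966 - \left(-5 + 7 + 98\right) \left(-11 - 1\right) = 3966 - 100 \left(-12\right) = 3966 - -1200 = 3966 + 1200 = 5166$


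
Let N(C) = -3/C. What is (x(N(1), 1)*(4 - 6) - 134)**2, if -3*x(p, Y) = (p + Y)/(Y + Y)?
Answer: 163216/9 ≈ 18135.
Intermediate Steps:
x(p, Y) = -(Y + p)/(6*Y) (x(p, Y) = -(p + Y)/(3*(Y + Y)) = -(Y + p)/(3*(2*Y)) = -(Y + p)*1/(2*Y)/3 = -(Y + p)/(6*Y))
(x(N(1), 1)*(4 - 6) - 134)**2 = (((1/6)*(-1*1 - (-3)/1)/1)*(4 - 6) - 134)**2 = (((1/6)*1*(-1 - (-3)))*(-2) - 134)**2 = (((1/6)*1*(-1 - 1*(-3)))*(-2) - 134)**2 = (((1/6)*1*(-1 + 3))*(-2) - 134)**2 = (((1/6)*1*2)*(-2) - 134)**2 = ((1/3)*(-2) - 134)**2 = (-2/3 - 134)**2 = (-404/3)**2 = 163216/9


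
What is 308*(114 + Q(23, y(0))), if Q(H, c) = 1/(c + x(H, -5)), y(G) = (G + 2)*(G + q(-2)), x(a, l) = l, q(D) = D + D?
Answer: 456148/13 ≈ 35088.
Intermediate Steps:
q(D) = 2*D
y(G) = (-4 + G)*(2 + G) (y(G) = (G + 2)*(G + 2*(-2)) = (2 + G)*(G - 4) = (2 + G)*(-4 + G) = (-4 + G)*(2 + G))
Q(H, c) = 1/(-5 + c) (Q(H, c) = 1/(c - 5) = 1/(-5 + c))
308*(114 + Q(23, y(0))) = 308*(114 + 1/(-5 + (-8 + 0**2 - 2*0))) = 308*(114 + 1/(-5 + (-8 + 0 + 0))) = 308*(114 + 1/(-5 - 8)) = 308*(114 + 1/(-13)) = 308*(114 - 1/13) = 308*(1481/13) = 456148/13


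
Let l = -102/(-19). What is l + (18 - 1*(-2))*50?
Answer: 19102/19 ≈ 1005.4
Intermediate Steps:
l = 102/19 (l = -102*(-1)/19 = -6*(-17/19) = 102/19 ≈ 5.3684)
l + (18 - 1*(-2))*50 = 102/19 + (18 - 1*(-2))*50 = 102/19 + (18 + 2)*50 = 102/19 + 20*50 = 102/19 + 1000 = 19102/19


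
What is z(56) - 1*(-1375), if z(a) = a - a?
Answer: 1375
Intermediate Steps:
z(a) = 0
z(56) - 1*(-1375) = 0 - 1*(-1375) = 0 + 1375 = 1375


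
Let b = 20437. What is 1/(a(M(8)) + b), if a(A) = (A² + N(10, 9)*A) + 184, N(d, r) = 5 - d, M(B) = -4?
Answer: 1/20657 ≈ 4.8410e-5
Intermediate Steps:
a(A) = 184 + A² - 5*A (a(A) = (A² + (5 - 1*10)*A) + 184 = (A² + (5 - 10)*A) + 184 = (A² - 5*A) + 184 = 184 + A² - 5*A)
1/(a(M(8)) + b) = 1/((184 + (-4)² - 5*(-4)) + 20437) = 1/((184 + 16 + 20) + 20437) = 1/(220 + 20437) = 1/20657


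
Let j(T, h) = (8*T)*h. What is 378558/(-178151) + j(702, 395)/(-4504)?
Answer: -49612618944/100299013 ≈ -494.65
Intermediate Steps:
j(T, h) = 8*T*h
378558/(-178151) + j(702, 395)/(-4504) = 378558/(-178151) + (8*702*395)/(-4504) = 378558*(-1/178151) + 2218320*(-1/4504) = -378558/178151 - 277290/563 = -49612618944/100299013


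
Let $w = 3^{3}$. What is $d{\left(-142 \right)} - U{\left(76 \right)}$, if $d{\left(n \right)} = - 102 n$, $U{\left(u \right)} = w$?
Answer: $14457$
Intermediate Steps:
$w = 27$
$U{\left(u \right)} = 27$
$d{\left(-142 \right)} - U{\left(76 \right)} = \left(-102\right) \left(-142\right) - 27 = 14484 - 27 = 14457$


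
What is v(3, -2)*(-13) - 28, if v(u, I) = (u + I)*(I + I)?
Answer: 24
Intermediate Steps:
v(u, I) = 2*I*(I + u) (v(u, I) = (I + u)*(2*I) = 2*I*(I + u))
v(3, -2)*(-13) - 28 = (2*(-2)*(-2 + 3))*(-13) - 28 = (2*(-2)*1)*(-13) - 28 = -4*(-13) - 28 = 52 - 28 = 24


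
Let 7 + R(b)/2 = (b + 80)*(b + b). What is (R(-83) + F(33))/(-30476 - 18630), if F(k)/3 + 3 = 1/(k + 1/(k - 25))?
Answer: -257869/13013090 ≈ -0.019816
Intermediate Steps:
R(b) = -14 + 4*b*(80 + b) (R(b) = -14 + 2*((b + 80)*(b + b)) = -14 + 2*((80 + b)*(2*b)) = -14 + 2*(2*b*(80 + b)) = -14 + 4*b*(80 + b))
F(k) = -9 + 3/(k + 1/(-25 + k)) (F(k) = -9 + 3/(k + 1/(k - 25)) = -9 + 3/(k + 1/(-25 + k)))
(R(-83) + F(33))/(-30476 - 18630) = ((-14 + 4*(-83)**2 + 320*(-83)) + 3*(-28 - 3*33**2 + 76*33)/(1 + 33**2 - 25*33))/(-30476 - 18630) = ((-14 + 4*6889 - 26560) + 3*(-28 - 3*1089 + 2508)/(1 + 1089 - 825))/(-49106) = ((-14 + 27556 - 26560) + 3*(-28 - 3267 + 2508)/265)*(-1/49106) = (982 + 3*(1/265)*(-787))*(-1/49106) = (982 - 2361/265)*(-1/49106) = (257869/265)*(-1/49106) = -257869/13013090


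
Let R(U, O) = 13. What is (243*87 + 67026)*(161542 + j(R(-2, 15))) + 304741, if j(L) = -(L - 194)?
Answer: 14258936482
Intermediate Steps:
j(L) = 194 - L (j(L) = -(-194 + L) = 194 - L)
(243*87 + 67026)*(161542 + j(R(-2, 15))) + 304741 = (243*87 + 67026)*(161542 + (194 - 1*13)) + 304741 = (21141 + 67026)*(161542 + (194 - 13)) + 304741 = 88167*(161542 + 181) + 304741 = 88167*161723 + 304741 = 14258631741 + 304741 = 14258936482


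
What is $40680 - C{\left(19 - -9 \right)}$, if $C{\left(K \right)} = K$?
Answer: $40652$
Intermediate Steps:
$40680 - C{\left(19 - -9 \right)} = 40680 - \left(19 - -9\right) = 40680 - \left(19 + 9\right) = 40680 - 28 = 40652$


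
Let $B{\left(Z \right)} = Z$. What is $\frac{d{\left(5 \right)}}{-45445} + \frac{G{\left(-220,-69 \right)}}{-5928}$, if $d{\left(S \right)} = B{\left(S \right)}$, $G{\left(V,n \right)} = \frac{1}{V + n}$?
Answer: $- \frac{1704103}{15571202088} \approx -0.00010944$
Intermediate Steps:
$d{\left(S \right)} = S$
$\frac{d{\left(5 \right)}}{-45445} + \frac{G{\left(-220,-69 \right)}}{-5928} = \frac{5}{-45445} + \frac{1}{\left(-220 - 69\right) \left(-5928\right)} = 5 \left(- \frac{1}{45445}\right) + \frac{1}{-289} \left(- \frac{1}{5928}\right) = - \frac{1}{9089} - - \frac{1}{1713192} = - \frac{1}{9089} + \frac{1}{1713192} = - \frac{1704103}{15571202088}$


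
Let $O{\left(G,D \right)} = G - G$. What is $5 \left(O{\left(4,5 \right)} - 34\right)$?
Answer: $-170$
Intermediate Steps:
$O{\left(G,D \right)} = 0$
$5 \left(O{\left(4,5 \right)} - 34\right) = 5 \left(0 - 34\right) = 5 \left(-34\right) = -170$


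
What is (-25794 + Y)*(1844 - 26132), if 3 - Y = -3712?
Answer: 536254752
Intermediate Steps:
Y = 3715 (Y = 3 - 1*(-3712) = 3 + 3712 = 3715)
(-25794 + Y)*(1844 - 26132) = (-25794 + 3715)*(1844 - 26132) = -22079*(-24288) = 536254752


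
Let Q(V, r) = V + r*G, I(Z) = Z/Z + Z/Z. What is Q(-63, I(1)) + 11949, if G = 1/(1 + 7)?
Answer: 47545/4 ≈ 11886.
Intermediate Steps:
G = 1/8 ≈ 0.12500
I(Z) = 2 (I(Z) = 1 + 1 = 2)
Q(V, r) = V + r/8 (Q(V, r) = V + r*(1/8) = V + r/8)
Q(-63, I(1)) + 11949 = (-63 + (1/8)*2) + 11949 = (-63 + 1/4) + 11949 = -251/4 + 11949 = 47545/4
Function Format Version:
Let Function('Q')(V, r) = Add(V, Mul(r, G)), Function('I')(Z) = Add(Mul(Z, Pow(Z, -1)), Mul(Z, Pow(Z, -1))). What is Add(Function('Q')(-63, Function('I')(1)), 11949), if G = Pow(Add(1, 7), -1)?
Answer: Rational(47545, 4) ≈ 11886.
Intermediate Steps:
G = Rational(1, 8) (G = Pow(8, -1) = Rational(1, 8) ≈ 0.12500)
Function('I')(Z) = 2 (Function('I')(Z) = Add(1, 1) = 2)
Function('Q')(V, r) = Add(V, Mul(Rational(1, 8), r)) (Function('Q')(V, r) = Add(V, Mul(r, Rational(1, 8))) = Add(V, Mul(Rational(1, 8), r)))
Add(Function('Q')(-63, Function('I')(1)), 11949) = Add(Add(-63, Mul(Rational(1, 8), 2)), 11949) = Add(Add(-63, Rational(1, 4)), 11949) = Add(Rational(-251, 4), 11949) = Rational(47545, 4)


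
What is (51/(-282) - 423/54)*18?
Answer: -6780/47 ≈ -144.26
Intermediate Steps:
(51/(-282) - 423/54)*18 = (51*(-1/282) - 423*1/54)*18 = (-17/94 - 47/6)*18 = -1130/141*18 = -6780/47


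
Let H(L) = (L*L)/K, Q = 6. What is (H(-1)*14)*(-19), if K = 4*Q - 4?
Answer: -133/10 ≈ -13.300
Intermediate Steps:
K = 20 (K = 4*6 - 4 = 24 - 4 = 20)
H(L) = L²/20 (H(L) = (L*L)/20 = L²*(1/20) = L²/20)
(H(-1)*14)*(-19) = (((1/20)*(-1)²)*14)*(-19) = (((1/20)*1)*14)*(-19) = ((1/20)*14)*(-19) = (7/10)*(-19) = -133/10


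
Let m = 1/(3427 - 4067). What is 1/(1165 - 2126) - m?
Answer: 321/615040 ≈ 0.00052192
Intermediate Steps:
m = -1/640 (m = 1/(-640) = -1/640 ≈ -0.0015625)
1/(1165 - 2126) - m = 1/(1165 - 2126) - 1*(-1/640) = 1/(-961) + 1/640 = -1/961 + 1/640 = 321/615040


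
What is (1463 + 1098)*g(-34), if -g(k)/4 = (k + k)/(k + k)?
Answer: -10244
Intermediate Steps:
g(k) = -4 (g(k) = -4*(k + k)/(k + k) = -4*2*k/(2*k) = -4*2*k*1/(2*k) = -4*1 = -4)
(1463 + 1098)*g(-34) = (1463 + 1098)*(-4) = 2561*(-4) = -10244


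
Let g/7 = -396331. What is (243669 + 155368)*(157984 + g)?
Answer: -1044013671321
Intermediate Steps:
g = -2774317 (g = 7*(-396331) = -2774317)
(243669 + 155368)*(157984 + g) = (243669 + 155368)*(157984 - 2774317) = 399037*(-2616333) = -1044013671321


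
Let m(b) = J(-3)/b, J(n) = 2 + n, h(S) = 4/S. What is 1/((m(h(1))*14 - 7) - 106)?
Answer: -2/233 ≈ -0.0085837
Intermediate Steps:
m(b) = -1/b (m(b) = (2 - 3)/b = -1/b)
1/((m(h(1))*14 - 7) - 106) = 1/((-1/(4/1)*14 - 7) - 106) = 1/((-1/(4*1)*14 - 7) - 106) = 1/((-1/4*14 - 7) - 106) = 1/((-1*¼*14 - 7) - 106) = 1/((-¼*14 - 7) - 106) = 1/((-7/2 - 7) - 106) = 1/(-21/2 - 106) = 1/(-233/2) = -2/233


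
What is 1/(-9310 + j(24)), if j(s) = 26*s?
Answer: -1/8686 ≈ -0.00011513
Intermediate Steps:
1/(-9310 + j(24)) = 1/(-9310 + 26*24) = 1/(-9310 + 624) = 1/(-8686) = -1/8686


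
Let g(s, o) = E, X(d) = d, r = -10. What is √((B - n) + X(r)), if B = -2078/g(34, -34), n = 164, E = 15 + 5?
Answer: I*√27790/10 ≈ 16.67*I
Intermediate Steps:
E = 20
g(s, o) = 20
B = -1039/10 (B = -2078/20 = -2078*1/20 = -1039/10 ≈ -103.90)
√((B - n) + X(r)) = √((-1039/10 - 1*164) - 10) = √((-1039/10 - 164) - 10) = √(-2679/10 - 10) = √(-2779/10) = I*√27790/10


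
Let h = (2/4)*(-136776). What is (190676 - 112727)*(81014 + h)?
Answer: 984184074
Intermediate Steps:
h = -68388 (h = (2*(¼))*(-136776) = (½)*(-136776) = -68388)
(190676 - 112727)*(81014 + h) = (190676 - 112727)*(81014 - 68388) = 77949*12626 = 984184074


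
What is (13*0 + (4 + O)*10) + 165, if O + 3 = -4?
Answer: 135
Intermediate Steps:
O = -7 (O = -3 - 4 = -7)
(13*0 + (4 + O)*10) + 165 = (13*0 + (4 - 7)*10) + 165 = (0 - 3*10) + 165 = (0 - 30) + 165 = -30 + 165 = 135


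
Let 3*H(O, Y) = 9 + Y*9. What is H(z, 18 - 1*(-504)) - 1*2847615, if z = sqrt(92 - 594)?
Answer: -2846046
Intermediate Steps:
z = I*sqrt(502) (z = sqrt(-502) = I*sqrt(502) ≈ 22.405*I)
H(O, Y) = 3 + 3*Y (H(O, Y) = (9 + Y*9)/3 = (9 + 9*Y)/3 = 3 + 3*Y)
H(z, 18 - 1*(-504)) - 1*2847615 = (3 + 3*(18 - 1*(-504))) - 1*2847615 = (3 + 3*(18 + 504)) - 2847615 = (3 + 3*522) - 2847615 = (3 + 1566) - 2847615 = 1569 - 2847615 = -2846046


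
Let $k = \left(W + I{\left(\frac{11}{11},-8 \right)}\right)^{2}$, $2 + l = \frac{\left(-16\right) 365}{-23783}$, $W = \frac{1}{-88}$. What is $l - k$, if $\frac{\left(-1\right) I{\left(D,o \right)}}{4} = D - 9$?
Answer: $- \frac{188784969319}{184175552} \approx -1025.0$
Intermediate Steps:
$I{\left(D,o \right)} = 36 - 4 D$ ($I{\left(D,o \right)} = - 4 \left(D - 9\right) = - 4 \left(-9 + D\right) = 36 - 4 D$)
$W = - \frac{1}{88} \approx -0.011364$
$l = - \frac{41726}{23783}$ ($l = -2 + \frac{\left(-16\right) 365}{-23783} = -2 - - \frac{5840}{23783} = -2 + \frac{5840}{23783} = - \frac{41726}{23783} \approx -1.7544$)
$k = \frac{7924225}{7744}$ ($k = \left(- \frac{1}{88} + \left(36 - 4 \cdot \frac{11}{11}\right)\right)^{2} = \left(- \frac{1}{88} + \left(36 - 4 \cdot 11 \cdot \frac{1}{11}\right)\right)^{2} = \left(- \frac{1}{88} + \left(36 - 4\right)\right)^{2} = \left(- \frac{1}{88} + 32\right)^{2} = \left(\frac{2815}{88}\right)^{2} = \frac{7924225}{7744} \approx 1023.3$)
$l - k = - \frac{41726}{23783} - \frac{7924225}{7744} = - \frac{188784969319}{184175552}$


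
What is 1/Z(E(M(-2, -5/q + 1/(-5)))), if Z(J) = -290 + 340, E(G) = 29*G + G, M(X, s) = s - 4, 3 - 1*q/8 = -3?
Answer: 1/50 ≈ 0.020000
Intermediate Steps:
q = 48 (q = 24 - 8*(-3) = 24 + 24 = 48)
M(X, s) = -4 + s
E(G) = 30*G
Z(J) = 50
1/Z(E(M(-2, -5/q + 1/(-5)))) = 1/50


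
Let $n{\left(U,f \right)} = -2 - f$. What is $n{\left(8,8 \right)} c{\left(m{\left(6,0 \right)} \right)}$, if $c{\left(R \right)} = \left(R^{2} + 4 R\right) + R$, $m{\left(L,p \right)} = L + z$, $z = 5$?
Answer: $-1760$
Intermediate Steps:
$m{\left(L,p \right)} = 5 + L$ ($m{\left(L,p \right)} = L + 5 = 5 + L$)
$c{\left(R \right)} = R^{2} + 5 R$
$n{\left(8,8 \right)} c{\left(m{\left(6,0 \right)} \right)} = \left(-2 - 8\right) \left(5 + 6\right) \left(5 + \left(5 + 6\right)\right) = \left(-2 - 8\right) 11 \left(5 + 11\right) = - 10 \cdot 11 \cdot 16 = \left(-10\right) 176 = -1760$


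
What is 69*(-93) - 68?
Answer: -6485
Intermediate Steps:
69*(-93) - 68 = -6417 - 68 = -6485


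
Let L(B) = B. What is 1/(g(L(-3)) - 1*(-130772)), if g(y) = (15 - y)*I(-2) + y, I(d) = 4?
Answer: 1/130841 ≈ 7.6429e-6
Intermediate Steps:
g(y) = 60 - 3*y (g(y) = (15 - y)*4 + y = (60 - 4*y) + y = 60 - 3*y)
1/(g(L(-3)) - 1*(-130772)) = 1/((60 - 3*(-3)) - 1*(-130772)) = 1/((60 + 9) + 130772) = 1/(69 + 130772) = 1/130841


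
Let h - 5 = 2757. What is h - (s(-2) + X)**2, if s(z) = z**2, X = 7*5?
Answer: 1241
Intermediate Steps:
h = 2762 (h = 5 + 2757 = 2762)
X = 35
h - (s(-2) + X)**2 = 2762 - ((-2)**2 + 35)**2 = 2762 - (4 + 35)**2 = 2762 - 1*39**2 = 2762 - 1*1521 = 2762 - 1521 = 1241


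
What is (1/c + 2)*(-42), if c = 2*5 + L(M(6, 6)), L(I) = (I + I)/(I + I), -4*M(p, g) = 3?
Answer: -966/11 ≈ -87.818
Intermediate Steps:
M(p, g) = -¾ (M(p, g) = -¼*3 = -¾)
L(I) = 1 (L(I) = (2*I)/((2*I)) = (2*I)*(1/(2*I)) = 1)
c = 11 (c = 2*5 + 1 = 10 + 1 = 11)
(1/c + 2)*(-42) = (1/11 + 2)*(-42) = (23/11)*(-42) = -966/11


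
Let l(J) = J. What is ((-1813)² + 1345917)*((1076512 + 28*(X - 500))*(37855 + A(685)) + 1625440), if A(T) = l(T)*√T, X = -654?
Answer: 183137133167445840 + 3313796799422000*√685 ≈ 2.6987e+17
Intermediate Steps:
A(T) = T^(3/2) (A(T) = T*√T = T^(3/2))
((-1813)² + 1345917)*((1076512 + 28*(X - 500))*(37855 + A(685)) + 1625440) = ((-1813)² + 1345917)*((1076512 + 28*(-654 - 500))*(37855 + 685^(3/2)) + 1625440) = (3286969 + 1345917)*((1076512 + 28*(-1154))*(37855 + 685*√685) + 1625440) = 4632886*((1076512 - 32312)*(37855 + 685*√685) + 1625440) = 4632886*(1044200*(37855 + 685*√685) + 1625440) = 4632886*((39528191000 + 715277000*√685) + 1625440) = 4632886*(39529816440 + 715277000*√685) = 183137133167445840 + 3313796799422000*√685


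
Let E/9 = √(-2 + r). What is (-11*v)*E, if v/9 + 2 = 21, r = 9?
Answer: -16929*√7 ≈ -44790.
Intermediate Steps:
v = 171 (v = -18 + 9*21 = -18 + 189 = 171)
E = 9*√7 (E = 9*√(-2 + 9) = 9*√7 ≈ 23.812)
(-11*v)*E = (-11*171)*(9*√7) = -16929*√7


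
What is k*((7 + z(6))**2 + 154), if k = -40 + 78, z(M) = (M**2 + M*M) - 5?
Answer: 213940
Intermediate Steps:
z(M) = -5 + 2*M**2 (z(M) = (M**2 + M**2) - 5 = 2*M**2 - 5 = -5 + 2*M**2)
k = 38
k*((7 + z(6))**2 + 154) = 38*((7 + (-5 + 2*6**2))**2 + 154) = 38*((7 + (-5 + 2*36))**2 + 154) = 38*((7 + (-5 + 72))**2 + 154) = 38*((7 + 67)**2 + 154) = 38*(74**2 + 154) = 38*(5476 + 154) = 38*5630 = 213940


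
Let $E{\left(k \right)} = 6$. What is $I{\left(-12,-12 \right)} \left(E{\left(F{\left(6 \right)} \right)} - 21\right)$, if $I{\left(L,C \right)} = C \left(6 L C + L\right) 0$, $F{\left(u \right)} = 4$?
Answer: $0$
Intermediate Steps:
$I{\left(L,C \right)} = 0$ ($I{\left(L,C \right)} = C \left(6 C L + L\right) 0 = C \left(L + 6 C L\right) 0 = 0$)
$I{\left(-12,-12 \right)} \left(E{\left(F{\left(6 \right)} \right)} - 21\right) = 0 \left(6 - 21\right) = 0 \left(-15\right) = 0$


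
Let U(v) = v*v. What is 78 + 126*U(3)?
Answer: 1212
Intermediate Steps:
U(v) = v²
78 + 126*U(3) = 78 + 126*3² = 78 + 126*9 = 78 + 1134 = 1212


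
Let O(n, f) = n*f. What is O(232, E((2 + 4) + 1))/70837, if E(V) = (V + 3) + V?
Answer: 3944/70837 ≈ 0.055677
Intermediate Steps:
E(V) = 3 + 2*V (E(V) = (3 + V) + V = 3 + 2*V)
O(n, f) = f*n
O(232, E((2 + 4) + 1))/70837 = ((3 + 2*((2 + 4) + 1))*232)/70837 = ((3 + 2*(6 + 1))*232)*(1/70837) = ((3 + 2*7)*232)*(1/70837) = ((3 + 14)*232)*(1/70837) = (17*232)*(1/70837) = 3944*(1/70837) = 3944/70837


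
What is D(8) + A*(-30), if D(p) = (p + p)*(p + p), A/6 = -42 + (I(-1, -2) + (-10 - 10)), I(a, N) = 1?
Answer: 11236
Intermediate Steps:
A = -366 (A = 6*(-42 + (1 + (-10 - 10))) = 6*(-42 + (1 - 20)) = 6*(-42 - 19) = 6*(-61) = -366)
D(p) = 4*p² (D(p) = (2*p)*(2*p) = 4*p²)
D(8) + A*(-30) = 4*8² - 366*(-30) = 4*64 + 10980 = 256 + 10980 = 11236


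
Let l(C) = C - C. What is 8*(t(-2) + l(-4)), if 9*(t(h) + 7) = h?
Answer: -520/9 ≈ -57.778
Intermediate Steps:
t(h) = -7 + h/9
l(C) = 0
8*(t(-2) + l(-4)) = 8*((-7 + (⅑)*(-2)) + 0) = 8*((-7 - 2/9) + 0) = 8*(-65/9 + 0) = 8*(-65/9) = -520/9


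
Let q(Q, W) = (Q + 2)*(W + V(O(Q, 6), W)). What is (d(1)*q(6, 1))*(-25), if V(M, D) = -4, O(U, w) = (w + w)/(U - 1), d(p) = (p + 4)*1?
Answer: 3000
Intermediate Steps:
d(p) = 4 + p (d(p) = (4 + p)*1 = 4 + p)
O(U, w) = 2*w/(-1 + U) (O(U, w) = (2*w)/(-1 + U) = 2*w/(-1 + U))
q(Q, W) = (-4 + W)*(2 + Q) (q(Q, W) = (Q + 2)*(W - 4) = (2 + Q)*(-4 + W) = (-4 + W)*(2 + Q))
(d(1)*q(6, 1))*(-25) = ((4 + 1)*(-8 - 4*6 + 2*1 + 6*1))*(-25) = (5*(-8 - 24 + 2 + 6))*(-25) = (5*(-24))*(-25) = -120*(-25) = 3000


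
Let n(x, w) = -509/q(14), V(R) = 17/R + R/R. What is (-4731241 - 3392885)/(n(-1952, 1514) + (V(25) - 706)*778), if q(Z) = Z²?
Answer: 13269405800/895007143 ≈ 14.826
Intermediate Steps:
V(R) = 1 + 17/R (V(R) = 17/R + 1 = 1 + 17/R)
n(x, w) = -509/196 (n(x, w) = -509/(14²) = -509/196)
(-4731241 - 3392885)/(n(-1952, 1514) + (V(25) - 706)*778) = (-4731241 - 3392885)/(-509/196 + ((17 + 25)/25 - 706)*778) = -8124126/(-509/196 + ((1/25)*42 - 706)*778) = -8124126/(-509/196 + (42/25 - 706)*778) = -8124126/(-509/196 - 17608/25*778) = -8124126/(-509/196 - 13699024/25) = -8124126/(-2685021429/4900) = -8124126*(-4900/2685021429) = 13269405800/895007143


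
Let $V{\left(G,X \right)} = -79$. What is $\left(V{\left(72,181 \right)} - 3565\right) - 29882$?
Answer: $-33526$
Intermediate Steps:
$\left(V{\left(72,181 \right)} - 3565\right) - 29882 = \left(-79 - 3565\right) - 29882 = -3644 - 29882 = -33526$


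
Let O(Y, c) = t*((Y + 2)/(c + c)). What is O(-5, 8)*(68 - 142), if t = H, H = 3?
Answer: 333/8 ≈ 41.625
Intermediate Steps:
t = 3
O(Y, c) = 3*(2 + Y)/(2*c) (O(Y, c) = 3*((Y + 2)/(c + c)) = 3*((2 + Y)/((2*c))) = 3*((2 + Y)*(1/(2*c))) = 3*((2 + Y)/(2*c)) = 3*(2 + Y)/(2*c))
O(-5, 8)*(68 - 142) = ((3/2)*(2 - 5)/8)*(68 - 142) = ((3/2)*(⅛)*(-3))*(-74) = -9/16*(-74) = 333/8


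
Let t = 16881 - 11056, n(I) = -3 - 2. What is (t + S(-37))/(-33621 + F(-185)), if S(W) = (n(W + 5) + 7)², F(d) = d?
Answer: -5829/33806 ≈ -0.17243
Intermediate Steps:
n(I) = -5
t = 5825
S(W) = 4 (S(W) = (-5 + 7)² = 2² = 4)
(t + S(-37))/(-33621 + F(-185)) = (5825 + 4)/(-33621 - 185) = 5829/(-33806) = 5829*(-1/33806) = -5829/33806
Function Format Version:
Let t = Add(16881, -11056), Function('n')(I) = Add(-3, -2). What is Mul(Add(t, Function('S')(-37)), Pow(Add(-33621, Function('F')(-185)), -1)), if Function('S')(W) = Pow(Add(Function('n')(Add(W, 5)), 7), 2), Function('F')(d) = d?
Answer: Rational(-5829, 33806) ≈ -0.17243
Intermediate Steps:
Function('n')(I) = -5
t = 5825
Function('S')(W) = 4 (Function('S')(W) = Pow(Add(-5, 7), 2) = Pow(2, 2) = 4)
Mul(Add(t, Function('S')(-37)), Pow(Add(-33621, Function('F')(-185)), -1)) = Mul(Add(5825, 4), Pow(Add(-33621, -185), -1)) = Mul(5829, Pow(-33806, -1)) = Mul(5829, Rational(-1, 33806)) = Rational(-5829, 33806)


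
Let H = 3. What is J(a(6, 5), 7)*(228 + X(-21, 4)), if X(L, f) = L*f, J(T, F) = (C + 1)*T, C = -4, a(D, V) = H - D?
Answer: 1296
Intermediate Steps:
a(D, V) = 3 - D
J(T, F) = -3*T (J(T, F) = (-4 + 1)*T = -3*T)
J(a(6, 5), 7)*(228 + X(-21, 4)) = (-3*(3 - 1*6))*(228 - 21*4) = (-3*(3 - 6))*(228 - 84) = -3*(-3)*144 = 9*144 = 1296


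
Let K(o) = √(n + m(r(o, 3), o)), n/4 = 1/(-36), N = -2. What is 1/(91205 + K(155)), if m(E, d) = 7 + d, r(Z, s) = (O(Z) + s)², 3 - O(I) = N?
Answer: 820845/74865166768 - 3*√1457/74865166768 ≈ 1.0963e-5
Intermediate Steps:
O(I) = 5 (O(I) = 3 - 1*(-2) = 3 + 2 = 5)
r(Z, s) = (5 + s)²
n = -⅑ (n = 4/(-36) = 4*(-1/36) = -⅑ ≈ -0.11111)
K(o) = √(62/9 + o) (K(o) = √(-⅑ + (7 + o)) = √(62/9 + o))
1/(91205 + K(155)) = 1/(91205 + √(62 + 9*155)/3) = 1/(91205 + √(62 + 1395)/3) = 1/(91205 + √1457/3)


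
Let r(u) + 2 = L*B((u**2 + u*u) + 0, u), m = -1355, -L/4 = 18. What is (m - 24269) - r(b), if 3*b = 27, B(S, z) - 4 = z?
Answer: -24686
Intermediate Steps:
B(S, z) = 4 + z
b = 9 (b = (1/3)*27 = 9)
L = -72 (L = -4*18 = -72)
r(u) = -290 - 72*u (r(u) = -2 - 72*(4 + u) = -2 + (-288 - 72*u) = -290 - 72*u)
(m - 24269) - r(b) = (-1355 - 24269) - (-290 - 72*9) = -25624 - (-290 - 648) = -25624 - 1*(-938) = -25624 + 938 = -24686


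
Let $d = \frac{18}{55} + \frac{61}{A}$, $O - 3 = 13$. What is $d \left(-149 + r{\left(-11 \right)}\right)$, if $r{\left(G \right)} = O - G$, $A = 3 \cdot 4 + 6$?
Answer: $- \frac{224419}{495} \approx -453.37$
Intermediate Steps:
$O = 16$ ($O = 3 + 13 = 16$)
$A = 18$ ($A = 12 + 6 = 18$)
$r{\left(G \right)} = 16 - G$
$d = \frac{3679}{990}$ ($d = \frac{18}{55} + \frac{61}{18} = \frac{3679}{990} \approx 3.7162$)
$d \left(-149 + r{\left(-11 \right)}\right) = \frac{3679 \left(-149 + \left(16 - -11\right)\right)}{990} = \frac{3679 \left(-149 + \left(16 + 11\right)\right)}{990} = \frac{3679 \left(-149 + 27\right)}{990} = \frac{3679}{990} \left(-122\right) = - \frac{224419}{495}$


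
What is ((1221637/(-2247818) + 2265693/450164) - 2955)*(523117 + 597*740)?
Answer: -1440389747876936992669/505943371076 ≈ -2.8469e+9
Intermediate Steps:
((1221637/(-2247818) + 2265693/450164) - 2955)*(523117 + 597*740) = ((1221637*(-1/2247818) + 2265693*(1/450164)) - 2955)*(523117 + 441780) = ((-1221637/2247818 + 2265693/450164) - 2955)*964897 = (2271464254703/505943371076 - 2955)*964897 = -1492791197274877/505943371076*964897 = -1440389747876936992669/505943371076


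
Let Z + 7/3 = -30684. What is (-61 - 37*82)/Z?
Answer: 9285/92059 ≈ 0.10086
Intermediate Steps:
Z = -92059/3 (Z = -7/3 - 30684 = -92059/3 ≈ -30686.)
(-61 - 37*82)/Z = (-61 - 37*82)/(-92059/3) = (-61 - 3034)*(-3/92059) = -3095*(-3/92059) = 9285/92059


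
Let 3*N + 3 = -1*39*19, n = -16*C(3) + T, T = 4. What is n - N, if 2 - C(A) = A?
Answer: 268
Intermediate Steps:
C(A) = 2 - A
n = 20 (n = -16*(2 - 1*3) + 4 = -16*(2 - 3) + 4 = -16*(-1) + 4 = 16 + 4 = 20)
N = -248 (N = -1 + (-1*39*19)/3 = -1 + (-39*19)/3 = -1 + (⅓)*(-741) = -1 - 247 = -248)
n - N = 20 - 1*(-248) = 20 + 248 = 268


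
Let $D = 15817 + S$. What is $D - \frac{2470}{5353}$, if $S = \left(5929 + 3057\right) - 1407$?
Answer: $\frac{125236318}{5353} \approx 23396.0$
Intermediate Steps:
$S = 7579$ ($S = 8986 - 1407 = 7579$)
$D = 23396$ ($D = 15817 + 7579 = 23396$)
$D - \frac{2470}{5353} = 23396 - \frac{2470}{5353} = \frac{125236318}{5353}$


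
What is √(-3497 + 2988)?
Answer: I*√509 ≈ 22.561*I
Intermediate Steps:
√(-3497 + 2988) = √(-509) = I*√509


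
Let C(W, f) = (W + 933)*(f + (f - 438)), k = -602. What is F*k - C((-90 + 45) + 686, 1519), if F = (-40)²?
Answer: -5055600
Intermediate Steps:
C(W, f) = (-438 + 2*f)*(933 + W) (C(W, f) = (933 + W)*(f + (-438 + f)) = (933 + W)*(-438 + 2*f) = (-438 + 2*f)*(933 + W))
F = 1600
F*k - C((-90 + 45) + 686, 1519) = 1600*(-602) - (-408654 - 438*((-90 + 45) + 686) + 1866*1519 + 2*((-90 + 45) + 686)*1519) = -963200 - (-408654 - 438*(-45 + 686) + 2834454 + 2*(-45 + 686)*1519) = -963200 - (-408654 - 438*641 + 2834454 + 2*641*1519) = -963200 - (-408654 - 280758 + 2834454 + 1947358) = -963200 - 1*4092400 = -963200 - 4092400 = -5055600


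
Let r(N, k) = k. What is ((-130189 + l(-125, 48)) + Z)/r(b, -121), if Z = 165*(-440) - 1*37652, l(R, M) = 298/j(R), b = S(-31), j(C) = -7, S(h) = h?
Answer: 153035/77 ≈ 1987.5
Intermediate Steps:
b = -31
l(R, M) = -298/7 (l(R, M) = 298/(-7) = 298*(-1/7) = -298/7)
Z = -110252 (Z = -72600 - 37652 = -110252)
((-130189 + l(-125, 48)) + Z)/r(b, -121) = ((-130189 - 298/7) - 110252)/(-121) = (-911621/7 - 110252)*(-1/121) = -1683385/7*(-1/121) = 153035/77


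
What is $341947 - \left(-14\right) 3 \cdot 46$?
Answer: $343879$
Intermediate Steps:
$341947 - \left(-14\right) 3 \cdot 46 = 341947 - \left(-42\right) 46 = 341947 - -1932 = 341947 + 1932 = 343879$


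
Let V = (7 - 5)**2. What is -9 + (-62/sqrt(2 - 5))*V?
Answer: -9 + 248*I*sqrt(3)/3 ≈ -9.0 + 143.18*I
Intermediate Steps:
V = 4 (V = 2**2 = 4)
-9 + (-62/sqrt(2 - 5))*V = -9 - 62/sqrt(2 - 5)*4 = -9 - 62*(-I*sqrt(3)/3)*4 = -9 - (-62)*I*sqrt(3)/3*4 = -9 + (62*I*sqrt(3)/3)*4 = -9 + 248*I*sqrt(3)/3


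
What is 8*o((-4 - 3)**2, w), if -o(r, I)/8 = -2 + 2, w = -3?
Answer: 0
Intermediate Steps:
o(r, I) = 0 (o(r, I) = -8*(-2 + 2) = -8*0 = 0)
8*o((-4 - 3)**2, w) = 8*0 = 0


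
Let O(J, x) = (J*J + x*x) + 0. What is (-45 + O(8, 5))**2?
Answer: 1936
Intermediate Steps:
O(J, x) = J**2 + x**2 (O(J, x) = (J**2 + x**2) + 0 = J**2 + x**2)
(-45 + O(8, 5))**2 = (-45 + (8**2 + 5**2))**2 = (-45 + (64 + 25))**2 = (-45 + 89)**2 = 44**2 = 1936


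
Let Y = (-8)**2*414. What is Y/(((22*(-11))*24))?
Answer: -552/121 ≈ -4.5620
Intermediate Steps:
Y = 26496 (Y = 64*414 = 26496)
Y/(((22*(-11))*24)) = 26496/(((22*(-11))*24)) = 26496/((-242*24)) = 26496/(-5808) = 26496*(-1/5808) = -552/121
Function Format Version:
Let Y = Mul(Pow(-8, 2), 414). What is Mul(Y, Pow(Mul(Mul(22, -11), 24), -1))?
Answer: Rational(-552, 121) ≈ -4.5620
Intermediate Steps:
Y = 26496 (Y = Mul(64, 414) = 26496)
Mul(Y, Pow(Mul(Mul(22, -11), 24), -1)) = Mul(26496, Pow(Mul(Mul(22, -11), 24), -1)) = Mul(26496, Pow(Mul(-242, 24), -1)) = Mul(26496, Pow(-5808, -1)) = Mul(26496, Rational(-1, 5808)) = Rational(-552, 121)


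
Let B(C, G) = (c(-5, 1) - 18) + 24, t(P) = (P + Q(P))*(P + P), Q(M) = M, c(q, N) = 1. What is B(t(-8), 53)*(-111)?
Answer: -777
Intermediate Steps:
t(P) = 4*P**2 (t(P) = (P + P)*(P + P) = (2*P)*(2*P) = 4*P**2)
B(C, G) = 7 (B(C, G) = (1 - 18) + 24 = -17 + 24 = 7)
B(t(-8), 53)*(-111) = 7*(-111) = -777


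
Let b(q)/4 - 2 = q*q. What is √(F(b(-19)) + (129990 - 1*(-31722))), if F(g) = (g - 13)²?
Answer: √2232433 ≈ 1494.1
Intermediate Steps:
b(q) = 8 + 4*q² (b(q) = 8 + 4*(q*q) = 8 + 4*q²)
F(g) = (-13 + g)²
√(F(b(-19)) + (129990 - 1*(-31722))) = √((-13 + (8 + 4*(-19)²))² + (129990 - 1*(-31722))) = √((-13 + (8 + 4*361))² + (129990 + 31722)) = √((-13 + (8 + 1444))² + 161712) = √((-13 + 1452)² + 161712) = √(1439² + 161712) = √(2070721 + 161712) = √2232433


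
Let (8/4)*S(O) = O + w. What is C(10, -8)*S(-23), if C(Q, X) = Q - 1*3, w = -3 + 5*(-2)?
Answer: -126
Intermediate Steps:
w = -13 (w = -3 - 10 = -13)
S(O) = -13/2 + O/2 (S(O) = (O - 13)/2 = (-13 + O)/2 = -13/2 + O/2)
C(Q, X) = -3 + Q (C(Q, X) = Q - 3 = -3 + Q)
C(10, -8)*S(-23) = (-3 + 10)*(-13/2 + (½)*(-23)) = 7*(-13/2 - 23/2) = 7*(-18) = -126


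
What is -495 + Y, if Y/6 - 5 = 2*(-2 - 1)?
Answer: -501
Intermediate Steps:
Y = -6 (Y = 30 + 6*(2*(-2 - 1)) = 30 + 6*(2*(-3)) = 30 + 6*(-6) = 30 - 36 = -6)
-495 + Y = -495 - 6 = -501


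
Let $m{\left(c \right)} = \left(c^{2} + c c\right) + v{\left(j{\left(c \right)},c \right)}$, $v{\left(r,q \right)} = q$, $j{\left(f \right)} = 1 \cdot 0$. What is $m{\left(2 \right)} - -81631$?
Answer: $81641$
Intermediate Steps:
$j{\left(f \right)} = 0$
$m{\left(c \right)} = c + 2 c^{2}$ ($m{\left(c \right)} = \left(c^{2} + c c\right) + c = \left(c^{2} + c^{2}\right) + c = 2 c^{2} + c = c + 2 c^{2}$)
$m{\left(2 \right)} - -81631 = 2 \left(1 + 2 \cdot 2\right) - -81631 = 2 \left(1 + 4\right) + 81631 = 2 \cdot 5 + 81631 = 10 + 81631 = 81641$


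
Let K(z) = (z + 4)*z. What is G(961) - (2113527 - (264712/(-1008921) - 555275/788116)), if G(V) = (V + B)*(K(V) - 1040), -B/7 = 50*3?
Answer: -9604970220668432677/113592397548 ≈ -8.4556e+7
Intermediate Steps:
B = -1050 (B = -350*3 = -7*150 = -1050)
K(z) = z*(4 + z) (K(z) = (4 + z)*z = z*(4 + z))
G(V) = (-1050 + V)*(-1040 + V*(4 + V)) (G(V) = (V - 1050)*(V*(4 + V) - 1040) = (-1050 + V)*(-1040 + V*(4 + V)))
G(961) - (2113527 - (264712/(-1008921) - 555275/788116)) = (1092000 + 961³ - 5240*961 - 1046*961²) - (2113527 - (264712/(-1008921) - 555275/788116)) = (1092000 + 887503681 - 5035640 - 1046*923521) - (2113527 - (264712*(-1/1008921) - 555275*1/788116)) = (1092000 + 887503681 - 5035640 - 966002966) - (2113527 - (-264712/1008921 - 79325/112588)) = -82442925 - (2113527 - 1*(-109836052981/113592397548)) = -82442925 - (2113527 + 109836052981/113592397548) = -82442925 - 1*240080709048484777/113592397548 = -82442925 - 240080709048484777/113592397548 = -9604970220668432677/113592397548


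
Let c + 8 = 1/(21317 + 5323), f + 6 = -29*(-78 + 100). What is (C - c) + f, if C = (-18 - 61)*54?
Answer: -130589281/26640 ≈ -4902.0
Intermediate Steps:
f = -644 (f = -6 - 29*(-78 + 100) = -6 - 29*22 = -6 - 638 = -644)
c = -213119/26640 (c = -8 + 1/(21317 + 5323) = -8 + 1/26640 = -213119/26640 ≈ -8.0000)
C = -4266 (C = -79*54 = -4266)
(C - c) + f = (-4266 - 1*(-213119/26640)) - 644 = (-4266 + 213119/26640) - 644 = -113433121/26640 - 644 = -130589281/26640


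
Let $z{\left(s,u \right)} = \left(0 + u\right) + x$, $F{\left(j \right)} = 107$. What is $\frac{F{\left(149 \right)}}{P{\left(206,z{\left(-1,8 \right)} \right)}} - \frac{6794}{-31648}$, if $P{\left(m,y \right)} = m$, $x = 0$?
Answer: $\frac{27825}{37904} \approx 0.73409$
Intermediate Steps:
$z{\left(s,u \right)} = u$ ($z{\left(s,u \right)} = \left(0 + u\right) + 0 = u + 0 = u$)
$\frac{F{\left(149 \right)}}{P{\left(206,z{\left(-1,8 \right)} \right)}} - \frac{6794}{-31648} = \frac{107}{206} - \frac{6794}{-31648} = 107 \cdot \frac{1}{206} - - \frac{79}{368} = \frac{107}{206} + \frac{79}{368} = \frac{27825}{37904}$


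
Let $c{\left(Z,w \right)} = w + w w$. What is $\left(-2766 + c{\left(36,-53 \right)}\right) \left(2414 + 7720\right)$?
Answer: $-101340$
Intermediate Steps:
$c{\left(Z,w \right)} = w + w^{2}$
$\left(-2766 + c{\left(36,-53 \right)}\right) \left(2414 + 7720\right) = \left(-2766 - 53 \left(1 - 53\right)\right) \left(2414 + 7720\right) = \left(-2766 - -2756\right) 10134 = \left(-2766 + 2756\right) 10134 = \left(-10\right) 10134 = -101340$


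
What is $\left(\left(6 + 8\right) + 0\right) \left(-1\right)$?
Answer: $-14$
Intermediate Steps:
$\left(\left(6 + 8\right) + 0\right) \left(-1\right) = \left(14 + 0\right) \left(-1\right) = 14 \left(-1\right) = -14$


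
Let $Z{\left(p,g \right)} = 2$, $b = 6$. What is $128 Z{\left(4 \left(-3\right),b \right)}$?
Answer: $256$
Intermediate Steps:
$128 Z{\left(4 \left(-3\right),b \right)} = 128 \cdot 2 = 256$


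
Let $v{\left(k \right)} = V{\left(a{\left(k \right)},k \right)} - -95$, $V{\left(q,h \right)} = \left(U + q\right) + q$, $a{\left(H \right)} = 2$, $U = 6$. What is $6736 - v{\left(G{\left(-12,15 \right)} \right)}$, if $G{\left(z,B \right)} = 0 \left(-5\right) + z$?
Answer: $6631$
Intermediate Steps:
$V{\left(q,h \right)} = 6 + 2 q$ ($V{\left(q,h \right)} = \left(6 + q\right) + q = 6 + 2 q$)
$G{\left(z,B \right)} = z$ ($G{\left(z,B \right)} = 0 + z = z$)
$v{\left(k \right)} = 105$ ($v{\left(k \right)} = \left(6 + 2 \cdot 2\right) - -95 = \left(6 + 4\right) + 95 = 10 + 95 = 105$)
$6736 - v{\left(G{\left(-12,15 \right)} \right)} = 6736 - 105 = 6631$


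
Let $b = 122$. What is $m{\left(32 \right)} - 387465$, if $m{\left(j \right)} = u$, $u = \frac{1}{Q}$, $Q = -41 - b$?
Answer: $- \frac{63156796}{163} \approx -3.8747 \cdot 10^{5}$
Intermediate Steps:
$Q = -163$ ($Q = -41 - 122 = -163$)
$u = - \frac{1}{163}$ ($u = \frac{1}{-163} = - \frac{1}{163} \approx -0.006135$)
$m{\left(j \right)} = - \frac{1}{163}$
$m{\left(32 \right)} - 387465 = - \frac{1}{163} - 387465 = - \frac{63156796}{163}$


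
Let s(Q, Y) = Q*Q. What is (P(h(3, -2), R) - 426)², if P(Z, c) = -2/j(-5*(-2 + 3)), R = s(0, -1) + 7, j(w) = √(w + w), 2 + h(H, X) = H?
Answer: (2130 - I*√10)²/25 ≈ 1.8148e+5 - 538.85*I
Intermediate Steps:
h(H, X) = -2 + H
j(w) = √2*√w (j(w) = √(2*w) = √2*√w)
s(Q, Y) = Q²
R = 7 (R = 0² + 7 = 0 + 7 = 7)
P(Z, c) = I*√10/5 (P(Z, c) = -2*(-I*√10/(10*√(-2 + 3))) = -2*(-I*√10/10) = -(-1)*I*√10/5 = I*√10/5)
(P(h(3, -2), R) - 426)² = (I*√10/5 - 426)² = (-426 + I*√10/5)²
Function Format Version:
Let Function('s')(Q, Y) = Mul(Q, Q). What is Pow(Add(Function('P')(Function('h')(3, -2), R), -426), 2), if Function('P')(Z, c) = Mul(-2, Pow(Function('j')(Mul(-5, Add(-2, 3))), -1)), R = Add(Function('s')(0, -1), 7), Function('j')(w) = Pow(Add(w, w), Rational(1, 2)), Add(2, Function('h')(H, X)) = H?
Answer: Mul(Rational(1, 25), Pow(Add(2130, Mul(-1, I, Pow(10, Rational(1, 2)))), 2)) ≈ Add(1.8148e+5, Mul(-538.85, I))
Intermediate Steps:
Function('h')(H, X) = Add(-2, H)
Function('j')(w) = Mul(Pow(2, Rational(1, 2)), Pow(w, Rational(1, 2))) (Function('j')(w) = Pow(Mul(2, w), Rational(1, 2)) = Mul(Pow(2, Rational(1, 2)), Pow(w, Rational(1, 2))))
Function('s')(Q, Y) = Pow(Q, 2)
R = 7 (R = Add(Pow(0, 2), 7) = Add(0, 7) = 7)
Function('P')(Z, c) = Mul(Rational(1, 5), I, Pow(10, Rational(1, 2))) (Function('P')(Z, c) = Mul(-2, Pow(Mul(Pow(2, Rational(1, 2)), Pow(Mul(-5, Add(-2, 3)), Rational(1, 2))), -1)) = Mul(-2, Pow(Mul(Pow(2, Rational(1, 2)), Pow(Mul(-5, 1), Rational(1, 2))), -1)) = Mul(-2, Pow(Mul(Pow(2, Rational(1, 2)), Pow(-5, Rational(1, 2))), -1)) = Mul(-2, Pow(Mul(Pow(2, Rational(1, 2)), Mul(I, Pow(5, Rational(1, 2)))), -1)) = Mul(-2, Pow(Mul(I, Pow(10, Rational(1, 2))), -1)) = Mul(-2, Mul(Rational(-1, 10), I, Pow(10, Rational(1, 2)))) = Mul(Rational(1, 5), I, Pow(10, Rational(1, 2))))
Pow(Add(Function('P')(Function('h')(3, -2), R), -426), 2) = Pow(Add(Mul(Rational(1, 5), I, Pow(10, Rational(1, 2))), -426), 2) = Pow(Add(-426, Mul(Rational(1, 5), I, Pow(10, Rational(1, 2)))), 2)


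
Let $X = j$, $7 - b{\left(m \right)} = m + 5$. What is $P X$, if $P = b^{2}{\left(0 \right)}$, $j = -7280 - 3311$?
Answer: $-42364$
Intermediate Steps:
$b{\left(m \right)} = 2 - m$ ($b{\left(m \right)} = 7 - \left(m + 5\right) = 7 - \left(5 + m\right) = 2 - m$)
$j = -10591$ ($j = -7280 - 3311 = -10591$)
$X = -10591$
$P = 4$ ($P = \left(2 - 0\right)^{2} = \left(2 + 0\right)^{2} = 2^{2} = 4$)
$P X = 4 \left(-10591\right) = -42364$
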